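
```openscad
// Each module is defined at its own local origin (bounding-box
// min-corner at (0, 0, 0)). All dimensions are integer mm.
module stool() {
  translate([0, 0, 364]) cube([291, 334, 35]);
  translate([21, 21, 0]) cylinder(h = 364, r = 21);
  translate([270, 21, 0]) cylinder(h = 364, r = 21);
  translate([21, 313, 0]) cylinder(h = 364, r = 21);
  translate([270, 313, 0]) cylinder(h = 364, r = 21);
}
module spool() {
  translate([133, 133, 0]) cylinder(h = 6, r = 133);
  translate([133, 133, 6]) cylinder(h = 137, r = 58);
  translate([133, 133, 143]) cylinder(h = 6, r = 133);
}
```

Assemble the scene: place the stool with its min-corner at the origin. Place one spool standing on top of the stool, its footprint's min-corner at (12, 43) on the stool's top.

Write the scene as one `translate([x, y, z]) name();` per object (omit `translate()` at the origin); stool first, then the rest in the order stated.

stool();
translate([12, 43, 399]) spool();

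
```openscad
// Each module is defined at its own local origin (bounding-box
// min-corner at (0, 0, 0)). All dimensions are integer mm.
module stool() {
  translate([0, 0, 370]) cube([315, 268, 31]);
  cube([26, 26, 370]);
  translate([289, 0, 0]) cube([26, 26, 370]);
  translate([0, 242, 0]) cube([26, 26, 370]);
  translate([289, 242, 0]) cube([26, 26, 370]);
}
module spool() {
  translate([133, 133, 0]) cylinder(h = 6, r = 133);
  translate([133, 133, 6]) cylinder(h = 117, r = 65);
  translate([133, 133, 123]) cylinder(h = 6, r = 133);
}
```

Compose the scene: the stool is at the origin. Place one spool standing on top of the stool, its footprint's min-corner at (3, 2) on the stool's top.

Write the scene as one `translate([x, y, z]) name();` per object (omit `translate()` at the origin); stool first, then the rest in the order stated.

stool();
translate([3, 2, 401]) spool();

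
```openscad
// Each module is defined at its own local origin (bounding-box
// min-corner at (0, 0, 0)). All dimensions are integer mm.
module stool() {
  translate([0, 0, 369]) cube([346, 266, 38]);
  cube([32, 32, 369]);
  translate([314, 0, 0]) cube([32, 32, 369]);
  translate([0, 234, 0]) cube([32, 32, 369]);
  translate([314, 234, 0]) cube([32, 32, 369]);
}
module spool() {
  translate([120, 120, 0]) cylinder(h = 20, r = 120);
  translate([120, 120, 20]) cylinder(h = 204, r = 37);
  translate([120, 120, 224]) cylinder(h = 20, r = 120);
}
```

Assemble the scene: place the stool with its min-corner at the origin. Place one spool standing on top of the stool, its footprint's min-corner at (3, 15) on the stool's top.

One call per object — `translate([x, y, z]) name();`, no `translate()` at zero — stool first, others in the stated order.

stool();
translate([3, 15, 407]) spool();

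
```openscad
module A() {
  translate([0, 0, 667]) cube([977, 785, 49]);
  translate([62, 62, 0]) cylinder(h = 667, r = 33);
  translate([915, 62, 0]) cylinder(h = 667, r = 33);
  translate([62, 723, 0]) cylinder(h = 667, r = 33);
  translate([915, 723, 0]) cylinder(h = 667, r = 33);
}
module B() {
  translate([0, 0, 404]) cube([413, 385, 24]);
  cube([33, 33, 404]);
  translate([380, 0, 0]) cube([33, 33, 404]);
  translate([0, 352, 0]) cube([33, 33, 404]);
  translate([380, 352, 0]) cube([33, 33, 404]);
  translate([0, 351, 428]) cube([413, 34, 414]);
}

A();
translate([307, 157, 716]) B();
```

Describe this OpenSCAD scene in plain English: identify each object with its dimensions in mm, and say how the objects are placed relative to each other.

A is a rectangular dining table. The top is 977×785×49 mm with its upper surface at z = 716 mm. It stands on four round legs of 66 mm diameter, each leg's bounding box inset 29 mm from the nearest pair of top edges, running from the floor to the underside of the top.

B is a chair. The seat is a 413×385×24 mm slab with its top at z = 428 mm, on four 33×33 mm corner legs (flush with the seat edges, standing on z = 0). A flat backrest 34 mm thick, 414 mm tall, spans the full seat width and rises from the seat top along its +y edge, rear face flush with the rear of the seat.

The chair is on top of the table.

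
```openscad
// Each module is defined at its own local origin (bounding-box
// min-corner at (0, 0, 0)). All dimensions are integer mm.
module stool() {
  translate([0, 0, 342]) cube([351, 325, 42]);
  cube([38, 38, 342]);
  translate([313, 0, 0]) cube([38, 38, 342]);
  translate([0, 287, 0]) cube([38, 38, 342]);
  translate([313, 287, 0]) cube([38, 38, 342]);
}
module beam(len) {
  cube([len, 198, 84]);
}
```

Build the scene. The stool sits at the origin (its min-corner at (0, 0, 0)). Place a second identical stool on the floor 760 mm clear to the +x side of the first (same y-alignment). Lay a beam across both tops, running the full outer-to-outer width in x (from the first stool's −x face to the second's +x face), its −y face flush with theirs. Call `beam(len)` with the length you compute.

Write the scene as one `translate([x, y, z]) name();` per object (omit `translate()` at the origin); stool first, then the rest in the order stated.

stool();
translate([1111, 0, 0]) stool();
translate([0, 0, 384]) beam(1462);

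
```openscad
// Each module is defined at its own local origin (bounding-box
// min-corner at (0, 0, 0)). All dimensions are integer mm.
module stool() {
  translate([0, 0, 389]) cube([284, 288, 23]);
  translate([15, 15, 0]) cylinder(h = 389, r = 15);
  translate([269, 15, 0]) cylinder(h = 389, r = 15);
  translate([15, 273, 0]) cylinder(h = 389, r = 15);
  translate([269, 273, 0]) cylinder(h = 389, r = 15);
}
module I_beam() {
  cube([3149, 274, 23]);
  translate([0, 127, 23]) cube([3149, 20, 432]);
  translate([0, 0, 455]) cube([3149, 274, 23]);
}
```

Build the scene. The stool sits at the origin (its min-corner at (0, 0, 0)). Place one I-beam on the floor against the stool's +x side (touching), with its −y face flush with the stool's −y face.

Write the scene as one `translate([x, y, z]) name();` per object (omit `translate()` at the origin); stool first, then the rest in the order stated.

stool();
translate([284, 0, 0]) I_beam();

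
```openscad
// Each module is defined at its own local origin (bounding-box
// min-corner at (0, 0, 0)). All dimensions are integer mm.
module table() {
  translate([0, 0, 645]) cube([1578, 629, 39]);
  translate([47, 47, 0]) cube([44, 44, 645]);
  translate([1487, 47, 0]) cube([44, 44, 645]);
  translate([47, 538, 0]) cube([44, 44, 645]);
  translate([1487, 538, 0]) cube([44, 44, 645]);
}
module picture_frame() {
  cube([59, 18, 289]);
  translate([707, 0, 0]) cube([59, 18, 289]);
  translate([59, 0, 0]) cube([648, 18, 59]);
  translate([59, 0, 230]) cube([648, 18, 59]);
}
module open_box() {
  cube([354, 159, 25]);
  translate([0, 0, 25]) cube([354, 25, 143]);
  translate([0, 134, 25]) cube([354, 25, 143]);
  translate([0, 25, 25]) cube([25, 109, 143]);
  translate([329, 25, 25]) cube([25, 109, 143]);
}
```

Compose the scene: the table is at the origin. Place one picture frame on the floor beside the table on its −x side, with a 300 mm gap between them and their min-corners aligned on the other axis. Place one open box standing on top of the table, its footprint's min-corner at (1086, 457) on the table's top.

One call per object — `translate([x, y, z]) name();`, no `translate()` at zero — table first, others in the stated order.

table();
translate([-1066, 0, 0]) picture_frame();
translate([1086, 457, 684]) open_box();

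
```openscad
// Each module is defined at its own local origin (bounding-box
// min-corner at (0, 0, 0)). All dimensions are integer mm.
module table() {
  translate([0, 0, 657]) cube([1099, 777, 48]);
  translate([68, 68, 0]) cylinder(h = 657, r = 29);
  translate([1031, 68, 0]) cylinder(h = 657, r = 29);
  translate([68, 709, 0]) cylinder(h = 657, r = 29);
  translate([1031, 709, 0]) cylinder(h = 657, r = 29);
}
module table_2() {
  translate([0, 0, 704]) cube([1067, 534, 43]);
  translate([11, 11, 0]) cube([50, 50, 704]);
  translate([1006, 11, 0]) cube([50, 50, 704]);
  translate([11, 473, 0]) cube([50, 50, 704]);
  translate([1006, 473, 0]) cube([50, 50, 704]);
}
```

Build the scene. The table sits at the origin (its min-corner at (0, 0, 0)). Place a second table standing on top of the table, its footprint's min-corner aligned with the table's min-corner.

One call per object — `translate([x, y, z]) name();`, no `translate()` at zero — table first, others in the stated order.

table();
translate([0, 0, 705]) table_2();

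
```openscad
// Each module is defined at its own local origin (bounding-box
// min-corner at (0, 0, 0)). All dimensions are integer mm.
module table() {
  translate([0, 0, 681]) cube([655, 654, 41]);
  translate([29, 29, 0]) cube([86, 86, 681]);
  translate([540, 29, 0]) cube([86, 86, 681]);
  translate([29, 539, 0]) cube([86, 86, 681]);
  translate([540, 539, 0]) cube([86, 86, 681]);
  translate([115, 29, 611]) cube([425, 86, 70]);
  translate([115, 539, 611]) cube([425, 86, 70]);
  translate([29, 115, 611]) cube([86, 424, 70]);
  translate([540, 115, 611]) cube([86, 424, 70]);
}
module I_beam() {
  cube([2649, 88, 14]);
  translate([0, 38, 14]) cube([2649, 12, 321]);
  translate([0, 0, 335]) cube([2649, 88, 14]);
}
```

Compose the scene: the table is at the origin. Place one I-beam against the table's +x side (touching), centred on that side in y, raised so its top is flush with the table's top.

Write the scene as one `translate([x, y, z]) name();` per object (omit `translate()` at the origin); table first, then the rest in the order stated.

table();
translate([655, 283, 373]) I_beam();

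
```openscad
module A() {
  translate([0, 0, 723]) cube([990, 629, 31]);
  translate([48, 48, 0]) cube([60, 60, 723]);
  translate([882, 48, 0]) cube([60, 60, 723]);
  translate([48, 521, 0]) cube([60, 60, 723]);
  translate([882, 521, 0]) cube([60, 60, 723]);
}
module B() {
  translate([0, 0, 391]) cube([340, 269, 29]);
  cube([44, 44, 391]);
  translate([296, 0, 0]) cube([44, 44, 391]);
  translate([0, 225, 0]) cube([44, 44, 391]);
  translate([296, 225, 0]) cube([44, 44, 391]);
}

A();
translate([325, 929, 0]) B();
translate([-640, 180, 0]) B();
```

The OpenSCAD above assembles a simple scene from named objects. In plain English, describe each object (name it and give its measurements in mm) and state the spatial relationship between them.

A is a rectangular dining table. The top is 990×629×31 mm with its upper surface at z = 754 mm. It stands on four 60×60 mm square legs, each inset 48 mm from the nearest pair of top edges, running from the floor to the underside of the top.

B is a simple wooden stool: a rectangular seat 340 mm (x) by 269 mm (y), 29 mm thick, top face at z = 420 mm, on four square legs, each 44×44 mm in cross-section. The legs rest on z = 0, each flush with a corner of the seat.

Two stools sit around the table at the +y, −x sides.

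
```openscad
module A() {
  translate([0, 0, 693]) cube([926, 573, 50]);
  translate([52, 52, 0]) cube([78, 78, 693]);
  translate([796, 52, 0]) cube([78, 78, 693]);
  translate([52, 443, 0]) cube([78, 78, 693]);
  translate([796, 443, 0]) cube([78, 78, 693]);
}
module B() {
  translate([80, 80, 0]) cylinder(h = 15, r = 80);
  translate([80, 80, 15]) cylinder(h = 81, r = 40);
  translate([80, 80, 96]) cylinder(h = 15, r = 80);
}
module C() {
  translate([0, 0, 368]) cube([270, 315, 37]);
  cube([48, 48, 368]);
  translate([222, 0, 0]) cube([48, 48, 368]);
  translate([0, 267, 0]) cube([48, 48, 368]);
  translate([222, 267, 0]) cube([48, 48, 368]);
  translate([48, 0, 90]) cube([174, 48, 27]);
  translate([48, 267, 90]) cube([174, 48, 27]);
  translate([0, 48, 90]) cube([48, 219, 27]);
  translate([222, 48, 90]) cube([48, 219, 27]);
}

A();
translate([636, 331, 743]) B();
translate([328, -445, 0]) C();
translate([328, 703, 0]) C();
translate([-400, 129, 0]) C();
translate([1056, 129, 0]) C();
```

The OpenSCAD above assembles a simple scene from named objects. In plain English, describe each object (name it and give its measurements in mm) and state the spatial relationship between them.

A is a table: top 926 mm (x) × 573 mm (y), 50 mm thick, upper face at z = 743 mm, on four 78×78 mm square legs, each inset 52 mm from the nearest pair of top edges, running from z = 0 to the bottom of the top.

B is a spool: two coaxial disc flanges of radius 80 mm and thickness 15 mm, joined by a core cylinder of radius 40 mm and height 81 mm. The lower flange rests on z = 0 and the three cylinders share a vertical axis.

C is a simple wooden stool: a rectangular seat 270 mm (x) by 315 mm (y), 37 mm thick, top face at z = 405 mm, on four square legs, each 48×48 mm in cross-section. The legs rest on z = 0, each flush with a corner of the seat. Four stretchers, 48 mm wide and 27 mm tall, connect adjacent legs with their undersides at z = 90 mm, each running between the inner faces of the legs it joins and aligned with the legs' outer faces on the other axis.

The spool is on top of the table. Four stools sit around the table at the −y, +y, −x, +x sides.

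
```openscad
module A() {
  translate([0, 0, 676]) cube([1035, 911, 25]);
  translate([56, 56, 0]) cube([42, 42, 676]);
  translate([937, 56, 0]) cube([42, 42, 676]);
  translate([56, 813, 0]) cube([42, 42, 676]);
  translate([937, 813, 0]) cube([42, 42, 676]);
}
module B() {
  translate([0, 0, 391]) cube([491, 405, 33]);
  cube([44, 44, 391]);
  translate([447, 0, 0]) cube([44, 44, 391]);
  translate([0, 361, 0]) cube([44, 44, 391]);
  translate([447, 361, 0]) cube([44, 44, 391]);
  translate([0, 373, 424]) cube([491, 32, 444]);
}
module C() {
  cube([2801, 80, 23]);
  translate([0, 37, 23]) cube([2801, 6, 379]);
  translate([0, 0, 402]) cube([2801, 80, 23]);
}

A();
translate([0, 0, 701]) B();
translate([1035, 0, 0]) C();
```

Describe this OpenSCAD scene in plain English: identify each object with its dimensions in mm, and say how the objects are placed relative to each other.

A is a rectangular dining table. The top is 1035×911×25 mm with its upper surface at z = 701 mm. It stands on four 42×42 mm square legs, each inset 56 mm from the nearest pair of top edges, running from the floor to the underside of the top.

B is a chair. The seat is a 491×405×33 mm slab with its top at z = 424 mm, on four 44×44 mm corner legs (flush with the seat edges, standing on z = 0). A flat backrest 32 mm thick, 444 mm tall, spans the full seat width and rises from the seat top along its +y edge, rear face flush with the rear of the seat.

C is an I-beam lying along x, 2801 mm long. Overall section height 425 mm. Two flanges 80 mm wide (y) and 23 mm thick, one on the floor and one at the top; a web 6 mm thick runs between them, centred on the flange width.

The chair is on top of the table. The I-beam is against the table's +x side, with their −y faces flush.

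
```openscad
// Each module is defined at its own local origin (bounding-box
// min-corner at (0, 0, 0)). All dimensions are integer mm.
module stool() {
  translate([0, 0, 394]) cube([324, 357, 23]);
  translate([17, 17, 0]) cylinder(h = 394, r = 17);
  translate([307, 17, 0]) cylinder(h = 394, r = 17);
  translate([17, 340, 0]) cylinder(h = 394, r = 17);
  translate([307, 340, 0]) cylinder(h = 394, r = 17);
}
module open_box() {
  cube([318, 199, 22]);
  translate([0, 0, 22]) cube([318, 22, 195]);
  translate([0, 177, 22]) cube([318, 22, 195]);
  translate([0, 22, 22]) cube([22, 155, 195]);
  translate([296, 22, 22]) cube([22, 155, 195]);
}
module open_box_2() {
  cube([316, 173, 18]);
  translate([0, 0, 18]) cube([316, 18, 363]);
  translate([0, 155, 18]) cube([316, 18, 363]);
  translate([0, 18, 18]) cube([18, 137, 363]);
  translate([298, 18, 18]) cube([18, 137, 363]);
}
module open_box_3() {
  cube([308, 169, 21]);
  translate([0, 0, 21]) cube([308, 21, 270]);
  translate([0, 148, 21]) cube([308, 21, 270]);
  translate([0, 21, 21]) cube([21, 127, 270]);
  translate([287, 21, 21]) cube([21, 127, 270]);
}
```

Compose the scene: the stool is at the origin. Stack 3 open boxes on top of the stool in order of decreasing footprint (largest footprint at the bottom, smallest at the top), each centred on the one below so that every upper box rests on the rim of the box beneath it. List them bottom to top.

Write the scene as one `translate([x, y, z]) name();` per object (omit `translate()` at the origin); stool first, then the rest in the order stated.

stool();
translate([3, 79, 417]) open_box();
translate([4, 92, 634]) open_box_2();
translate([8, 94, 1015]) open_box_3();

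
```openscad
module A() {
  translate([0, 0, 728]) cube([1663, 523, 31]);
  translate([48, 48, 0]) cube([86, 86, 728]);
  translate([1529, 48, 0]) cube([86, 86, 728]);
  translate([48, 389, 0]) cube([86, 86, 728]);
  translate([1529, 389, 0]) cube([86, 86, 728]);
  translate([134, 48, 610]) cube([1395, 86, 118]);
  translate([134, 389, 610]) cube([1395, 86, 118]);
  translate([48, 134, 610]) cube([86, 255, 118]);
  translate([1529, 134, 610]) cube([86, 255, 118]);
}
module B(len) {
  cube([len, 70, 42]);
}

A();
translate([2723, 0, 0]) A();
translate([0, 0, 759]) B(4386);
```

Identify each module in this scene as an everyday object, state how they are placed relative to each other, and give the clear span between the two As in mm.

Second table starts at x = 2723; first ends at x = 1663; clear span = 2723 − 1663 = 1060 mm.

A is a table. B is a beam. A beam spans the tops of two tables. The clear span between the two tables is 1060 mm.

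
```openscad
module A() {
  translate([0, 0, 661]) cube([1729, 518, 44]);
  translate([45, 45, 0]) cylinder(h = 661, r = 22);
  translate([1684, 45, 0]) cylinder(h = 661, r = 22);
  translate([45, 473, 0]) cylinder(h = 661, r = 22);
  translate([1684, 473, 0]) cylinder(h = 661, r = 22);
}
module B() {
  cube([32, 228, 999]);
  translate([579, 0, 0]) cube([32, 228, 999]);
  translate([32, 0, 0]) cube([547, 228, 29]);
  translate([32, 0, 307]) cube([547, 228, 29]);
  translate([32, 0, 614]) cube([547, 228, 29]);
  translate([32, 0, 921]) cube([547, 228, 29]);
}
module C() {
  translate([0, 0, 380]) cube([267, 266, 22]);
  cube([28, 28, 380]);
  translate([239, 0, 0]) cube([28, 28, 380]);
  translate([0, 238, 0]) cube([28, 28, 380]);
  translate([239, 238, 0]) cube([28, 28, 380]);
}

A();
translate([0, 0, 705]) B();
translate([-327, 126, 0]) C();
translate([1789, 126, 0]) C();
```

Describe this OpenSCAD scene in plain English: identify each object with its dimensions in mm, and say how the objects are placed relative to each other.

A is a rectangular dining table. The top is 1729×518×44 mm with its upper surface at z = 705 mm. It stands on four round legs of 44 mm diameter, each leg's bounding box inset 23 mm from the nearest pair of top edges, running from the floor to the underside of the top.

B is an open bookshelf. Two side panels, each 32 mm thick, 228 mm deep and 999 mm tall, stand 611 mm apart (outside-to-outside). Between them sit 4 shelves, each 29 mm thick and 228 mm deep, spanning the full gap between the sides. The bottom shelf rests on the floor (its underside at z = 0) and the clear gap between one shelf's top and the next shelf's underside is 278 mm.

C is a simple wooden stool: a rectangular seat 267 mm (x) by 266 mm (y), 22 mm thick, top face at z = 402 mm, on four square legs, each 28×28 mm in cross-section. The legs rest on z = 0, each flush with a corner of the seat.

The bookshelf is on top of the table. Two stools sit around the table at the −x, +x sides.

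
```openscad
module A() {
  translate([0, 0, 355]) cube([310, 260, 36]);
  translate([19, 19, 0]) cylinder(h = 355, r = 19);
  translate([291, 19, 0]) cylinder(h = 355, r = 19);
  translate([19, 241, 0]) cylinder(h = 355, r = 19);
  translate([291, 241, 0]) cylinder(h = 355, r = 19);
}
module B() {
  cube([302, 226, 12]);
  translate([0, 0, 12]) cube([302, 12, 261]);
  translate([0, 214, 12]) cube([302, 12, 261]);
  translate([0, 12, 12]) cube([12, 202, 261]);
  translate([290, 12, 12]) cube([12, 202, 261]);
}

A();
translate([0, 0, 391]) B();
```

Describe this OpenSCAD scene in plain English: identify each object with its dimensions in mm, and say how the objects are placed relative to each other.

A is a four-legged stool. The seat is a 310×260×36 mm slab whose top surface is at z = 391 mm; four round legs, each 38 mm in diameter, run from the floor (z = 0) to the underside of the seat, each leg's axis is inset half a diameter from the nearest pair of seat edges (so the leg's bounding box is flush with the corner).

B is an open storage box with external size 302×226×273 mm and wall thickness 12 mm (the base is also 12 mm thick). The base covers the whole footprint; the four walls stand on the base, with the y-facing walls full-width and the x-facing walls fitting between their inner faces.

The open box is on top of the stool.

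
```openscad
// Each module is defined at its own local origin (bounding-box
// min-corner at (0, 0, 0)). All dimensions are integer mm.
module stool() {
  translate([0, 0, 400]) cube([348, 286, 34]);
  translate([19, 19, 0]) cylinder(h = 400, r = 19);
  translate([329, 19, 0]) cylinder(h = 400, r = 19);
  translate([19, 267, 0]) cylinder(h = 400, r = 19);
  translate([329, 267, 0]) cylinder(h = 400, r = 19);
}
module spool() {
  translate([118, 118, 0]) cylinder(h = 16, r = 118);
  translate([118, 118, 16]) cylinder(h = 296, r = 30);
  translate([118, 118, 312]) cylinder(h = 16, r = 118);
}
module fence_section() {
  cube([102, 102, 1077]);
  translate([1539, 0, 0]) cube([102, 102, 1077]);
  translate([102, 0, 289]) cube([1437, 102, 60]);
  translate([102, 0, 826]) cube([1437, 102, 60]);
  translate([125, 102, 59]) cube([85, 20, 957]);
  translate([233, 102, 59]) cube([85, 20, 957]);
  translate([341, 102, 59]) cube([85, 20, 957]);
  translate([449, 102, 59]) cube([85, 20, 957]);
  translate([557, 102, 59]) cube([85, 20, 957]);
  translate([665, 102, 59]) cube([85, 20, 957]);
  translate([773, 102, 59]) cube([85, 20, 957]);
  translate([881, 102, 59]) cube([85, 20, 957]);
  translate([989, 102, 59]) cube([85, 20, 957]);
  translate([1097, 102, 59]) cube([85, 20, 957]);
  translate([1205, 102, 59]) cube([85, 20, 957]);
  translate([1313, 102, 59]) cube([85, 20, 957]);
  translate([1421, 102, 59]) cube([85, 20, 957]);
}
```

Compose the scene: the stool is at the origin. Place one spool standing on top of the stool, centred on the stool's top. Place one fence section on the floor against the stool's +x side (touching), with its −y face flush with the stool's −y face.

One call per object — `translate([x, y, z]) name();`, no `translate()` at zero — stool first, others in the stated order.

stool();
translate([56, 25, 434]) spool();
translate([348, 0, 0]) fence_section();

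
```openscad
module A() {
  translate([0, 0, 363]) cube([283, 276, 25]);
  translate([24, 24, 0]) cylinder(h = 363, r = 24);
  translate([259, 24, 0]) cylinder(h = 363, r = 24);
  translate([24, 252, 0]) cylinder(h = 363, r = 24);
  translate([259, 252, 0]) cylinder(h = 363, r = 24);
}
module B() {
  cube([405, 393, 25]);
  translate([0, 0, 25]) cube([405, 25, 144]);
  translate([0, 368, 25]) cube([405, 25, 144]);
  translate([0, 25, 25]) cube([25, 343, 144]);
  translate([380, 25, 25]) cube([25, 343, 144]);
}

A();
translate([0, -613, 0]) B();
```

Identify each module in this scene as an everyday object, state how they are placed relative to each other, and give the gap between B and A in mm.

A is a stool. B is an open box. The open box is on the floor beside the stool on its −y side. The gap between the open box and the stool is 220 mm.

The open box's nearest face is 220 mm from the stool's −y face.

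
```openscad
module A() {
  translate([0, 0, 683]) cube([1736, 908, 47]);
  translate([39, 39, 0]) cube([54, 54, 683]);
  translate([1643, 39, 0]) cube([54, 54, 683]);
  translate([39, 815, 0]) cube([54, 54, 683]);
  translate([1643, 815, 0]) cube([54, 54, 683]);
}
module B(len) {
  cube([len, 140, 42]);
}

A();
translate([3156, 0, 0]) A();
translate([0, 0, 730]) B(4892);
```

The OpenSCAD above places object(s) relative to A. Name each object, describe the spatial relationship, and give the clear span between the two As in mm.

A is a table. B is a beam. A beam spans the tops of two tables. The clear span between the two tables is 1420 mm.

Second table starts at x = 3156; first ends at x = 1736; clear span = 3156 − 1736 = 1420 mm.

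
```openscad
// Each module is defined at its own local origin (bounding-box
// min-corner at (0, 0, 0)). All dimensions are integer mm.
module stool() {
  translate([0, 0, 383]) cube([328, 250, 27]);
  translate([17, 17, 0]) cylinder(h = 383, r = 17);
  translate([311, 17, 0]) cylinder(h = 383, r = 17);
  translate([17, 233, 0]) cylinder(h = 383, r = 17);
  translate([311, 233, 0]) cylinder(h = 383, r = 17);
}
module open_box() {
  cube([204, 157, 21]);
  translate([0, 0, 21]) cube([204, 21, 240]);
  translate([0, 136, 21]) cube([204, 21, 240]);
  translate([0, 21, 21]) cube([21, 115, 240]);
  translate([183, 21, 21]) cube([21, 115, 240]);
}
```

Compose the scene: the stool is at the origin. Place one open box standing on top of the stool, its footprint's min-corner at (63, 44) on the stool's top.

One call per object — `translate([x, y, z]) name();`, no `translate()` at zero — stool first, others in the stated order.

stool();
translate([63, 44, 410]) open_box();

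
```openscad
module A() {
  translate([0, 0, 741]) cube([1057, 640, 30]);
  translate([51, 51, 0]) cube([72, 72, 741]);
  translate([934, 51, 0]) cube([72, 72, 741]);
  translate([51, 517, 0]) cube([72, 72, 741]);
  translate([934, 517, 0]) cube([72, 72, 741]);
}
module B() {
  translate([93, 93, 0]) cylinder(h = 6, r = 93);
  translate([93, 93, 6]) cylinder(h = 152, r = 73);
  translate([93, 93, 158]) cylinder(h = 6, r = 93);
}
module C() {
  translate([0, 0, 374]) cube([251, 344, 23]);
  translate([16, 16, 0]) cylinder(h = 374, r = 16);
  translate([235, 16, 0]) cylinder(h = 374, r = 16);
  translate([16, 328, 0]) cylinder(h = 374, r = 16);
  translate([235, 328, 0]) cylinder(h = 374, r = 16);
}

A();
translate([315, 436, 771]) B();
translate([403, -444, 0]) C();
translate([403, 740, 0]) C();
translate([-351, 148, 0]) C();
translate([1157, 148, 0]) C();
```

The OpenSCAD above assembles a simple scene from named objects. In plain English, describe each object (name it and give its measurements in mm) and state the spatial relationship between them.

A is a table with a 1057×640 mm rectangular top, 30 mm thick, top surface at z = 771 mm, supported by four 72×72 mm square legs, each inset 51 mm from the nearest pair of top edges, running from the floor.

B is a spool: two coaxial disc flanges of radius 93 mm and thickness 6 mm, joined by a core cylinder of radius 73 mm and height 152 mm. The lower flange rests on z = 0 and the three cylinders share a vertical axis.

C is a simple wooden stool: a rectangular seat 251 mm (x) by 344 mm (y), 23 mm thick, top face at z = 397 mm, on four round legs, each 32 mm in diameter. The legs rest on z = 0, each leg's axis is inset half a diameter from the nearest pair of seat edges (so the leg's bounding box is flush with the corner).

The spool is on top of the table. Four stools sit around the table at the −y, +y, −x, +x sides.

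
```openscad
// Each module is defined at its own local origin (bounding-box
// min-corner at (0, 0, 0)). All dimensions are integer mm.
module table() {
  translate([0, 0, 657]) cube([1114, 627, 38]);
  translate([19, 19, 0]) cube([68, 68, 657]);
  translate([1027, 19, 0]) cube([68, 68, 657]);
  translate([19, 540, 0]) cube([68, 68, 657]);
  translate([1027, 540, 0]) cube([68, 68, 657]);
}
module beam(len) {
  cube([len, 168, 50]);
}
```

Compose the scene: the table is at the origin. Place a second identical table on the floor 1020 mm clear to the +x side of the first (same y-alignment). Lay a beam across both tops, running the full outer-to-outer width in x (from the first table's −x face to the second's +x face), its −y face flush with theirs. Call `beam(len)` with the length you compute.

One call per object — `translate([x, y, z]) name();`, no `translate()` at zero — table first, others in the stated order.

table();
translate([2134, 0, 0]) table();
translate([0, 0, 695]) beam(3248);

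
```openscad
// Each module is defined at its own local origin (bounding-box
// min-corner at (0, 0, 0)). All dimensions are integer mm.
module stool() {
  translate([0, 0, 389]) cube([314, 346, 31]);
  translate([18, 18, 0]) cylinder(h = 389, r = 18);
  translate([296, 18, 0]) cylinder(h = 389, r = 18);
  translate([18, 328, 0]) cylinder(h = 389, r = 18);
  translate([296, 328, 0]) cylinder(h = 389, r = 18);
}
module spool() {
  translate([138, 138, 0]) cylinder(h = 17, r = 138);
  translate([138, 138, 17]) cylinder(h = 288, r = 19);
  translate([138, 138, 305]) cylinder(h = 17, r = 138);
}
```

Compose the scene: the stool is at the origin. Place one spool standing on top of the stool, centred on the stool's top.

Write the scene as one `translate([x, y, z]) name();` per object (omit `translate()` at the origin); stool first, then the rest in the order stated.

stool();
translate([19, 35, 420]) spool();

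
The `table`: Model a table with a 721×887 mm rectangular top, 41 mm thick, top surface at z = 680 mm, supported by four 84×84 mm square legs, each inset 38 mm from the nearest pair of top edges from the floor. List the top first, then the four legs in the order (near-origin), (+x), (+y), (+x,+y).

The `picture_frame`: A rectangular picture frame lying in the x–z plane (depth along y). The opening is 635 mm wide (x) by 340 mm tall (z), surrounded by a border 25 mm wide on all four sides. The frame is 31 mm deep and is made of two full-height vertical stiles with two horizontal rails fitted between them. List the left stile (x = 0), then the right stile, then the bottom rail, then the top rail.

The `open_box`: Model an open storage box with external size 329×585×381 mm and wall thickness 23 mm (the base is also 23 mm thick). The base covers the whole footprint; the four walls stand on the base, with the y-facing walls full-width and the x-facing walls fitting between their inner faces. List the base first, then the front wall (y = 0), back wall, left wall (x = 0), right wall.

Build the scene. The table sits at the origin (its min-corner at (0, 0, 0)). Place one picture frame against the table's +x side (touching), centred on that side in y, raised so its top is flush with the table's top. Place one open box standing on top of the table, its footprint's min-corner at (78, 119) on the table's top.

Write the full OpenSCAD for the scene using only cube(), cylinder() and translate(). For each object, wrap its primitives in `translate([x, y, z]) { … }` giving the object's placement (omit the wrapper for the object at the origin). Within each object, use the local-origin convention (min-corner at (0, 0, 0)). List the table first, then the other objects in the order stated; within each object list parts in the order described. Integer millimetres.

translate([0, 0, 639]) cube([721, 887, 41]);
translate([38, 38, 0]) cube([84, 84, 639]);
translate([599, 38, 0]) cube([84, 84, 639]);
translate([38, 765, 0]) cube([84, 84, 639]);
translate([599, 765, 0]) cube([84, 84, 639]);
translate([721, 428, 290]) {
  cube([25, 31, 390]);
  translate([660, 0, 0]) cube([25, 31, 390]);
  translate([25, 0, 0]) cube([635, 31, 25]);
  translate([25, 0, 365]) cube([635, 31, 25]);
}
translate([78, 119, 680]) {
  cube([329, 585, 23]);
  translate([0, 0, 23]) cube([329, 23, 358]);
  translate([0, 562, 23]) cube([329, 23, 358]);
  translate([0, 23, 23]) cube([23, 539, 358]);
  translate([306, 23, 23]) cube([23, 539, 358]);
}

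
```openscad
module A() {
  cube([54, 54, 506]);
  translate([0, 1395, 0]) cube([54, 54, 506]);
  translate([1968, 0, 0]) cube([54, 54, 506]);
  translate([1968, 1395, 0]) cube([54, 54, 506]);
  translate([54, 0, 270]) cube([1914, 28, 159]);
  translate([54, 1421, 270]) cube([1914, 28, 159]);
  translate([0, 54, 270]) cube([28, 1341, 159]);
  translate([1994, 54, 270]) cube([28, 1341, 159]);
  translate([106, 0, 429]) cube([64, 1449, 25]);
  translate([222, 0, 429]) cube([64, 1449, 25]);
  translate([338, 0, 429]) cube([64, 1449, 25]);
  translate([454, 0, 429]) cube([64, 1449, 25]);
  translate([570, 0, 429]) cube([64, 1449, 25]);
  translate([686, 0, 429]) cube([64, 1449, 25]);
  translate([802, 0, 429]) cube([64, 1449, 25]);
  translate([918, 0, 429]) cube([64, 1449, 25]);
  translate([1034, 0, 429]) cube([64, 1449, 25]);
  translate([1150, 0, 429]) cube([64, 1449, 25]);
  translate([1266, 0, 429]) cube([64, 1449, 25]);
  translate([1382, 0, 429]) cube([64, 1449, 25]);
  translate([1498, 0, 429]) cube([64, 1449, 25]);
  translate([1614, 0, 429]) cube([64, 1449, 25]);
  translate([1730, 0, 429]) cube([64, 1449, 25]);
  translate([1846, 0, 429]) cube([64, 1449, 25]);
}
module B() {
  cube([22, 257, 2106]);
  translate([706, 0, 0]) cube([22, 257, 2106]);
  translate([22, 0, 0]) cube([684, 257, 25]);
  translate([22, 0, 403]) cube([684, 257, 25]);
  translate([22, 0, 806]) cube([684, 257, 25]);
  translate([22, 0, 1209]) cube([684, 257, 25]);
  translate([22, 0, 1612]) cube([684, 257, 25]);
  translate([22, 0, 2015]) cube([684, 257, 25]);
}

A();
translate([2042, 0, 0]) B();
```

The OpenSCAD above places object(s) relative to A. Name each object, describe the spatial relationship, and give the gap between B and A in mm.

The bookshelf's nearest face is 20 mm from the bed frame's +x face.

A is a bed frame. B is a bookshelf. The bookshelf is on the floor beside the bed frame on its +x side. The gap between the bookshelf and the bed frame is 20 mm.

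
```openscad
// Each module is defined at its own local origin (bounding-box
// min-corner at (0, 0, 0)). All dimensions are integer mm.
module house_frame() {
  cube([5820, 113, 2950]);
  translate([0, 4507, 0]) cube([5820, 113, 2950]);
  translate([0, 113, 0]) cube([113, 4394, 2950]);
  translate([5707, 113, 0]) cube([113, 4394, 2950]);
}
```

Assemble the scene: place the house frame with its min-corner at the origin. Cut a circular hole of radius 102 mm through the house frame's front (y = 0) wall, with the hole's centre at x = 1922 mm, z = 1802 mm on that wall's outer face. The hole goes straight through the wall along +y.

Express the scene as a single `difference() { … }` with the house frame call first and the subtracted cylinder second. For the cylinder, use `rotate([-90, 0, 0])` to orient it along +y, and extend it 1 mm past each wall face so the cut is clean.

difference() {
  house_frame();
  translate([1922, -1, 1802]) rotate([-90, 0, 0]) cylinder(h = 115, r = 102);
}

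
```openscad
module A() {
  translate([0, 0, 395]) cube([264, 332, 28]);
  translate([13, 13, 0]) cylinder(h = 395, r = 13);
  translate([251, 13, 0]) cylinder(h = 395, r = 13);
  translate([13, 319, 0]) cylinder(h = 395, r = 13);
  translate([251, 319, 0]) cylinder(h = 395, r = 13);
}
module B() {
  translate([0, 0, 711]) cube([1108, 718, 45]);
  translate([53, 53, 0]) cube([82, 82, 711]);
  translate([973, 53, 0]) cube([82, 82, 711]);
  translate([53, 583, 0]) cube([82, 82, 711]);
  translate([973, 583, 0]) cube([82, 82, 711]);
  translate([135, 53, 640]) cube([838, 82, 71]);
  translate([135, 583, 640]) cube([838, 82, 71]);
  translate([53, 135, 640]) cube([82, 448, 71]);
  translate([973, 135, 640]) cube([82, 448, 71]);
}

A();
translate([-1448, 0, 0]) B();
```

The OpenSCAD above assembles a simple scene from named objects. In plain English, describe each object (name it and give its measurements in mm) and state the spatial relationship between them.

A is a simple wooden stool: a rectangular seat 264 mm (x) by 332 mm (y), 28 mm thick, top face at z = 423 mm, on four round legs, each 26 mm in diameter. The legs rest on z = 0, each leg's axis is inset half a diameter from the nearest pair of seat edges (so the leg's bounding box is flush with the corner).

B is a table with a 1108×718 mm rectangular top, 45 mm thick, top surface at z = 756 mm, supported by four 82×82 mm square legs, each inset 53 mm from the nearest pair of top edges, running from the floor. Four apron rails, 82 mm thick and 71 mm tall, run between adjacent legs with their top edges flush with the underside of the top and their outer faces flush with the legs' outer faces.

The table is on the floor beside the stool on its −x side.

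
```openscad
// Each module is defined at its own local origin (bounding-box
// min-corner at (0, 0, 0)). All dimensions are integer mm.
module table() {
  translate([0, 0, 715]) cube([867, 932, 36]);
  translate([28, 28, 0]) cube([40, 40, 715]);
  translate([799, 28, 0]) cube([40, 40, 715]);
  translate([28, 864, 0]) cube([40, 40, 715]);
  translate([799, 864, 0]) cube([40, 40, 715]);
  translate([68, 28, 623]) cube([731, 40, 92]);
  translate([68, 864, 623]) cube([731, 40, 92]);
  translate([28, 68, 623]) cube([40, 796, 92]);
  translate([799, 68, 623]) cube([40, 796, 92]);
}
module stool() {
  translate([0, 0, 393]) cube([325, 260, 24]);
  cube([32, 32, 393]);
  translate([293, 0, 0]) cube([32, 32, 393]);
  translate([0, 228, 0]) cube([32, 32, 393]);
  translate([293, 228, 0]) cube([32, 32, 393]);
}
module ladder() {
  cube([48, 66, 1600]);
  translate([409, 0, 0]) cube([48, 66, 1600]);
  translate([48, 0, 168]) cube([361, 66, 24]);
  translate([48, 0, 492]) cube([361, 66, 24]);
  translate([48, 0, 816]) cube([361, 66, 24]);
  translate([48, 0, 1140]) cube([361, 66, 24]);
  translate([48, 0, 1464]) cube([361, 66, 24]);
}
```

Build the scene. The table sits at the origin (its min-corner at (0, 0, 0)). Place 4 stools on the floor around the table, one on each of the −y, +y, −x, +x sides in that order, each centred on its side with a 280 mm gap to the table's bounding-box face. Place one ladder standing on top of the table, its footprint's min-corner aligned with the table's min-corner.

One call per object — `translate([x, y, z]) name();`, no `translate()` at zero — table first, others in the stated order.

table();
translate([271, -540, 0]) stool();
translate([271, 1212, 0]) stool();
translate([-605, 336, 0]) stool();
translate([1147, 336, 0]) stool();
translate([0, 0, 751]) ladder();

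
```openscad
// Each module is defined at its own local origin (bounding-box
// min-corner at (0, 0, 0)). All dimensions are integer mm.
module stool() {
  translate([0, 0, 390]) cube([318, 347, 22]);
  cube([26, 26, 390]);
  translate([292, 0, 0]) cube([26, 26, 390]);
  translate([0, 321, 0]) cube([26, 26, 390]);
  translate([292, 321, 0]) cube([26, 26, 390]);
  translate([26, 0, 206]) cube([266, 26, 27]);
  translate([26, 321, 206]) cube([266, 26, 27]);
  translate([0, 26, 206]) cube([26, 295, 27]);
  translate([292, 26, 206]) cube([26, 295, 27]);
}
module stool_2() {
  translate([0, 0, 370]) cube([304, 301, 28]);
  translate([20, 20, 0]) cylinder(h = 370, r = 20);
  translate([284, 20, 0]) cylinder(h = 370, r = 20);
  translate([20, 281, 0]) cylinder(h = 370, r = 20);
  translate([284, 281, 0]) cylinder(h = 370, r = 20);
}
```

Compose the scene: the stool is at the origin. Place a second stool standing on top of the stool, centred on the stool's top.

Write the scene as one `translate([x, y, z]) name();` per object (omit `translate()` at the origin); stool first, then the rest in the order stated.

stool();
translate([7, 23, 412]) stool_2();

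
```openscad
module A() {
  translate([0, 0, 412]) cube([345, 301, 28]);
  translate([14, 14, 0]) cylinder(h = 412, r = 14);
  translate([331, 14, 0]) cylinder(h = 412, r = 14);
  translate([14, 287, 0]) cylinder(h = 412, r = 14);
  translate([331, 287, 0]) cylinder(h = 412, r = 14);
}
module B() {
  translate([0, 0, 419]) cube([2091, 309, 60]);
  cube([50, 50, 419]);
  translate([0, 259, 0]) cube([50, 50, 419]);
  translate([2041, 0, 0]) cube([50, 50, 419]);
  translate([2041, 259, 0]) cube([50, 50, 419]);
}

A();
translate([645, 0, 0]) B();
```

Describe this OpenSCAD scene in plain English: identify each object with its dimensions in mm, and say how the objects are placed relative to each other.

A is a simple wooden stool: a rectangular seat 345 mm (x) by 301 mm (y), 28 mm thick, top face at z = 440 mm, on four round legs, each 28 mm in diameter. The legs rest on z = 0, each leg's axis is inset half a diameter from the nearest pair of seat edges (so the leg's bounding box is flush with the corner).

B is a bench: a 2091×309 mm seat slab, 60 mm thick, top at z = 479 mm, on four 50×50 mm square legs flush with the seat corners and standing on z = 0.

The bench is on the floor beside the stool on its +x side.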